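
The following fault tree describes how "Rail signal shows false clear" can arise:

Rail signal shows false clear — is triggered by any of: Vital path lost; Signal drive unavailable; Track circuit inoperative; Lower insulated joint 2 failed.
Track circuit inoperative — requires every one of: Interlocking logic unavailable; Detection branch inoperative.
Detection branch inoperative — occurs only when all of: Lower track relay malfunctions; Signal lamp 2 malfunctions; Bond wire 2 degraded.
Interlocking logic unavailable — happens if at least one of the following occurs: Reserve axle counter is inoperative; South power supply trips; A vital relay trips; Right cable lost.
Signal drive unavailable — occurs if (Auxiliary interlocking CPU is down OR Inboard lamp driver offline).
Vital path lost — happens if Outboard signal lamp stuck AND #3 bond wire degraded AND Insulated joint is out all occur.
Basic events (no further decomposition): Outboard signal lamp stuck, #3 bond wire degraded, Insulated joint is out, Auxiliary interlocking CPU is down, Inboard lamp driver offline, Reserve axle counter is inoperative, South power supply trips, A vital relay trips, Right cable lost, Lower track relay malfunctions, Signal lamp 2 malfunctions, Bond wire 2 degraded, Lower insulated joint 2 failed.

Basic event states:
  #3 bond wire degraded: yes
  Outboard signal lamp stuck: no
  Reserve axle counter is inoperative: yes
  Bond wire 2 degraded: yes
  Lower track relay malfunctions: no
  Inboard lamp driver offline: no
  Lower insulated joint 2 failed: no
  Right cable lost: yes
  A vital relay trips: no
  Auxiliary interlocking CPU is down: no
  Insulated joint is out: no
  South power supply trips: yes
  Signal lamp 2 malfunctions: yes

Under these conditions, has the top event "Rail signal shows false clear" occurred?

Vital path lost [AND]: Outboard signal lamp stuck=not, #3 bond wire degraded=occurs, Insulated joint is out=not → not all inputs occur → does not occur.
Signal drive unavailable [OR]: Auxiliary interlocking CPU is down=not, Inboard lamp driver offline=not → no input occurs → does not occur.
Interlocking logic unavailable [OR]: Reserve axle counter is inoperative=occurs, South power supply trips=occurs, A vital relay trips=not, Right cable lost=occurs → at least one input occurs → occurs.
Detection branch inoperative [AND]: Lower track relay malfunctions=not, Signal lamp 2 malfunctions=occurs, Bond wire 2 degraded=occurs → not all inputs occur → does not occur.
Track circuit inoperative [AND]: Interlocking logic unavailable=occurs, Detection branch inoperative=not → not all inputs occur → does not occur.
Rail signal shows false clear [OR]: Vital path lost=not, Signal drive unavailable=not, Track circuit inoperative=not, Lower insulated joint 2 failed=not → no input occurs → does not occur.

No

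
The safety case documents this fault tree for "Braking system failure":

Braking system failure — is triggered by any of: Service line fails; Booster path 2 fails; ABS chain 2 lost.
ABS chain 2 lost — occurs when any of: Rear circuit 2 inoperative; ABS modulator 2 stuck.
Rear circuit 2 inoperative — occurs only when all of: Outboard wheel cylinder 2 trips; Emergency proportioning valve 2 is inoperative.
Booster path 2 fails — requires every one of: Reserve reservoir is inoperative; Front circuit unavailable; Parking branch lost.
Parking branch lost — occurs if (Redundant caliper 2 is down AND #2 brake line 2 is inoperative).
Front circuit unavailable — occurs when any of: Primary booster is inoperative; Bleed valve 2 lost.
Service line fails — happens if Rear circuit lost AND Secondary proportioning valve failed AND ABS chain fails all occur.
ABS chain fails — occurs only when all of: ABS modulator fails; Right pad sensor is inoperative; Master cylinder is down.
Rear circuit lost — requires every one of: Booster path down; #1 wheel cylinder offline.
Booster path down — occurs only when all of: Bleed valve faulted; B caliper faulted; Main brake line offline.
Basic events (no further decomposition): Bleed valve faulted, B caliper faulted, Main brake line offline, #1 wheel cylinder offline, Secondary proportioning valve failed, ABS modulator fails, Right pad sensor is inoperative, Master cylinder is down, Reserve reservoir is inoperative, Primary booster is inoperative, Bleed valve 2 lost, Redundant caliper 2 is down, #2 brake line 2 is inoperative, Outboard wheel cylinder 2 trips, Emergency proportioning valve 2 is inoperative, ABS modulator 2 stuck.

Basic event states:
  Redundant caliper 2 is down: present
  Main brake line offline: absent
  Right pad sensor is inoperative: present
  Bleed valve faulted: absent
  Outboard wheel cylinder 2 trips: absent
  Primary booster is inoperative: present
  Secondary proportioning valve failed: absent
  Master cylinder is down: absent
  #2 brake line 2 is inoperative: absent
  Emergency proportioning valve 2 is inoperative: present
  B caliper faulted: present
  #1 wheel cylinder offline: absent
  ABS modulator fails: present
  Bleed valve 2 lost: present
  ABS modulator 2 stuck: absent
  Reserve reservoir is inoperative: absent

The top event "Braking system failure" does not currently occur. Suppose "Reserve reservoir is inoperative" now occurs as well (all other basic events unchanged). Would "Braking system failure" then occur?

Counterfactual: set "Reserve reservoir is inoperative" to occurred.
Booster path down [AND]: Bleed valve faulted=not, B caliper faulted=occurs, Main brake line offline=not → not all inputs occur → does not occur.
Rear circuit lost [AND]: Booster path down=not, #1 wheel cylinder offline=not → not all inputs occur → does not occur.
ABS chain fails [AND]: ABS modulator fails=occurs, Right pad sensor is inoperative=occurs, Master cylinder is down=not → not all inputs occur → does not occur.
Service line fails [AND]: Rear circuit lost=not, Secondary proportioning valve failed=not, ABS chain fails=not → not all inputs occur → does not occur.
Front circuit unavailable [OR]: Primary booster is inoperative=occurs, Bleed valve 2 lost=occurs → at least one input occurs → occurs.
Parking branch lost [AND]: Redundant caliper 2 is down=occurs, #2 brake line 2 is inoperative=not → not all inputs occur → does not occur.
Booster path 2 fails [AND]: Reserve reservoir is inoperative=occurs, Front circuit unavailable=occurs, Parking branch lost=not → not all inputs occur → does not occur.
Rear circuit 2 inoperative [AND]: Outboard wheel cylinder 2 trips=not, Emergency proportioning valve 2 is inoperative=occurs → not all inputs occur → does not occur.
ABS chain 2 lost [OR]: Rear circuit 2 inoperative=not, ABS modulator 2 stuck=not → no input occurs → does not occur.
Braking system failure [OR]: Service line fails=not, Booster path 2 fails=not, ABS chain 2 lost=not → no input occurs → does not occur.

No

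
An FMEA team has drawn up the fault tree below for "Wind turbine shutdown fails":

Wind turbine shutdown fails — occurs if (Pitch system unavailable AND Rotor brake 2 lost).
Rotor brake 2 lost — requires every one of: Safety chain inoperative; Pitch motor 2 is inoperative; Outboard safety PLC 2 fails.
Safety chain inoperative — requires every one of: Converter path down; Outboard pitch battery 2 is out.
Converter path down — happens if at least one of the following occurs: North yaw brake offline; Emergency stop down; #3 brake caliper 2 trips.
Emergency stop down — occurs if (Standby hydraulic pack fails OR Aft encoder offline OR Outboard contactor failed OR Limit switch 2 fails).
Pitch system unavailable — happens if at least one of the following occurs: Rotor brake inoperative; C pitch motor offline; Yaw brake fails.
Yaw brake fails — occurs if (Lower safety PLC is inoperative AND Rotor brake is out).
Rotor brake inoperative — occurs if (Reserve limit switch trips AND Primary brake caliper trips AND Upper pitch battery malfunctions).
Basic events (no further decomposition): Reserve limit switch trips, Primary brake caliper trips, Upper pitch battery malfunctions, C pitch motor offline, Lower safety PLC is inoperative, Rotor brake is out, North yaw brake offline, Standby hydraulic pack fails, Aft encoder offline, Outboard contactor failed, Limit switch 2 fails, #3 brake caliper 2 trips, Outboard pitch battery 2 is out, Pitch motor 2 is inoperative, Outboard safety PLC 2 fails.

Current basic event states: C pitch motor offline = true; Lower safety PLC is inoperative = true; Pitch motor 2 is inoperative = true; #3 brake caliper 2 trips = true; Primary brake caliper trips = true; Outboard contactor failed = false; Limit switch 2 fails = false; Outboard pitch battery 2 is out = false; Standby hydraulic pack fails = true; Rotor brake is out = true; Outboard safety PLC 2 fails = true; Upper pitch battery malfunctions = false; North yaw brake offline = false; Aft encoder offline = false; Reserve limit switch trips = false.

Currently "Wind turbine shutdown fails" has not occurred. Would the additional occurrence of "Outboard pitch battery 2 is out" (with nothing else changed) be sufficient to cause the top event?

Yes

Counterfactual: set "Outboard pitch battery 2 is out" to occurred.
Rotor brake inoperative [AND]: Reserve limit switch trips=not, Primary brake caliper trips=occurs, Upper pitch battery malfunctions=not → not all inputs occur → does not occur.
Yaw brake fails [AND]: Lower safety PLC is inoperative=occurs, Rotor brake is out=occurs → all inputs occur → occurs.
Pitch system unavailable [OR]: Rotor brake inoperative=not, C pitch motor offline=occurs, Yaw brake fails=occurs → at least one input occurs → occurs.
Emergency stop down [OR]: Standby hydraulic pack fails=occurs, Aft encoder offline=not, Outboard contactor failed=not, Limit switch 2 fails=not → at least one input occurs → occurs.
Converter path down [OR]: North yaw brake offline=not, Emergency stop down=occurs, #3 brake caliper 2 trips=occurs → at least one input occurs → occurs.
Safety chain inoperative [AND]: Converter path down=occurs, Outboard pitch battery 2 is out=occurs → all inputs occur → occurs.
Rotor brake 2 lost [AND]: Safety chain inoperative=occurs, Pitch motor 2 is inoperative=occurs, Outboard safety PLC 2 fails=occurs → all inputs occur → occurs.
Wind turbine shutdown fails [AND]: Pitch system unavailable=occurs, Rotor brake 2 lost=occurs → all inputs occur → occurs.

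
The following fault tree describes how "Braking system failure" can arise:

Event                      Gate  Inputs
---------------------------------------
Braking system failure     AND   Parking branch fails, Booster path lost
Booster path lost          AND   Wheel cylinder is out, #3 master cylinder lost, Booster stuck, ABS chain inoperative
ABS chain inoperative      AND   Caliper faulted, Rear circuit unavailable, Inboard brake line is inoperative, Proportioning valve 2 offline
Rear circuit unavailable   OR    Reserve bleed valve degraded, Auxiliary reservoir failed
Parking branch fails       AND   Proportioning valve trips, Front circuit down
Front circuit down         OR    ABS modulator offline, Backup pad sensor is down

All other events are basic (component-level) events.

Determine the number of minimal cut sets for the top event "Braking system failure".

Front circuit down [OR]: union of children's cut sets → 2 cut set(s).
Parking branch fails [AND]: one cut set from each child combined → 1 × 2 = 2 cut set(s).
Rear circuit unavailable [OR]: union of children's cut sets → 2 cut set(s).
ABS chain inoperative [AND]: one cut set from each child combined → 1 × 2 × 1 × 1 = 2 cut set(s).
Booster path lost [AND]: one cut set from each child combined → 1 × 1 × 1 × 2 = 2 cut set(s).
Braking system failure [AND]: one cut set from each child combined → 2 × 2 = 4 cut set(s).
Minimal cut sets: {#3 master cylinder lost, ABS modulator offline, Booster stuck, Caliper faulted, Inboard brake line is inoperative, Proportioning valve 2 offline, Proportioning valve trips, Reserve bleed valve degraded, Wheel cylinder is out}; {#3 master cylinder lost, ABS modulator offline, Auxiliary reservoir failed, Booster stuck, Caliper faulted, Inboard brake line is inoperative, Proportioning valve 2 offline, Proportioning valve trips, Wheel cylinder is out}; {#3 master cylinder lost, Backup pad sensor is down, Booster stuck, Caliper faulted, Inboard brake line is inoperative, Proportioning valve 2 offline, Proportioning valve trips, Reserve bleed valve degraded, Wheel cylinder is out}; {#3 master cylinder lost, Auxiliary reservoir failed, Backup pad sensor is down, Booster stuck, Caliper faulted, Inboard brake line is inoperative, Proportioning valve 2 offline, Proportioning valve trips, Wheel cylinder is out}.

4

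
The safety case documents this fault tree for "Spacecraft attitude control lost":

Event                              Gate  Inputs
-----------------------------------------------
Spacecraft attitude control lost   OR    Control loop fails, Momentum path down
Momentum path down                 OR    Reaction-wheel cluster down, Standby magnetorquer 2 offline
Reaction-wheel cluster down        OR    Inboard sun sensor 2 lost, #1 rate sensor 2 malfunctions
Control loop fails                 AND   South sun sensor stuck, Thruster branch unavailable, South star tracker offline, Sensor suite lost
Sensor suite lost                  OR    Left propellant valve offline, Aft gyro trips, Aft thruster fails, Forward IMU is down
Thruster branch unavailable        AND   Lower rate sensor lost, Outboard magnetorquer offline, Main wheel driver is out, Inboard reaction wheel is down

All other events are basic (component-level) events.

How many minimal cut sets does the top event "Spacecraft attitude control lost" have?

Thruster branch unavailable [AND]: one cut set from each child combined → 1 × 1 × 1 × 1 = 1 cut set(s).
Sensor suite lost [OR]: union of children's cut sets → 4 cut set(s).
Control loop fails [AND]: one cut set from each child combined → 1 × 1 × 1 × 4 = 4 cut set(s).
Reaction-wheel cluster down [OR]: union of children's cut sets → 2 cut set(s).
Momentum path down [OR]: union of children's cut sets → 3 cut set(s).
Spacecraft attitude control lost [OR]: union of children's cut sets → 7 cut set(s).
Minimal cut sets: {Inboard reaction wheel is down, Left propellant valve offline, Lower rate sensor lost, Main wheel driver is out, Outboard magnetorquer offline, South star tracker offline, South sun sensor stuck}; {Aft gyro trips, Inboard reaction wheel is down, Lower rate sensor lost, Main wheel driver is out, Outboard magnetorquer offline, South star tracker offline, South sun sensor stuck}; {Aft thruster fails, Inboard reaction wheel is down, Lower rate sensor lost, Main wheel driver is out, Outboard magnetorquer offline, South star tracker offline, South sun sensor stuck}; {Forward IMU is down, Inboard reaction wheel is down, Lower rate sensor lost, Main wheel driver is out, Outboard magnetorquer offline, South star tracker offline, South sun sensor stuck}; {Inboard sun sensor 2 lost}; {#1 rate sensor 2 malfunctions}; {Standby magnetorquer 2 offline}.

7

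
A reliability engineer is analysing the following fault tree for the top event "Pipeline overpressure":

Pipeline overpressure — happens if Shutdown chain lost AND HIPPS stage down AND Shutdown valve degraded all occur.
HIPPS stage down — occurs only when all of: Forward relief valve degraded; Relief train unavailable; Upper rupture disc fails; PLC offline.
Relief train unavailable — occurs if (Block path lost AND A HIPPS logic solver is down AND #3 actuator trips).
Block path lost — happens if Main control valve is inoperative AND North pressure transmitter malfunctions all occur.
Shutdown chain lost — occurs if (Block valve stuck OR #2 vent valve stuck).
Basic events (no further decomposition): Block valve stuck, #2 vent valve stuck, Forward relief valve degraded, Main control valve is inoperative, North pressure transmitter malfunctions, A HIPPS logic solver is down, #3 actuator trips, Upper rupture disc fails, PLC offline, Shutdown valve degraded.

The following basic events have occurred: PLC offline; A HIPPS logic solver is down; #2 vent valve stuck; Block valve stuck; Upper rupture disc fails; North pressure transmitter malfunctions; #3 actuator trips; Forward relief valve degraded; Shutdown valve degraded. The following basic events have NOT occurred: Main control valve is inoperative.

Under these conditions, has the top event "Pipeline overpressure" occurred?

No

Shutdown chain lost [OR]: Block valve stuck=occurs, #2 vent valve stuck=occurs → at least one input occurs → occurs.
Block path lost [AND]: Main control valve is inoperative=not, North pressure transmitter malfunctions=occurs → not all inputs occur → does not occur.
Relief train unavailable [AND]: Block path lost=not, A HIPPS logic solver is down=occurs, #3 actuator trips=occurs → not all inputs occur → does not occur.
HIPPS stage down [AND]: Forward relief valve degraded=occurs, Relief train unavailable=not, Upper rupture disc fails=occurs, PLC offline=occurs → not all inputs occur → does not occur.
Pipeline overpressure [AND]: Shutdown chain lost=occurs, HIPPS stage down=not, Shutdown valve degraded=occurs → not all inputs occur → does not occur.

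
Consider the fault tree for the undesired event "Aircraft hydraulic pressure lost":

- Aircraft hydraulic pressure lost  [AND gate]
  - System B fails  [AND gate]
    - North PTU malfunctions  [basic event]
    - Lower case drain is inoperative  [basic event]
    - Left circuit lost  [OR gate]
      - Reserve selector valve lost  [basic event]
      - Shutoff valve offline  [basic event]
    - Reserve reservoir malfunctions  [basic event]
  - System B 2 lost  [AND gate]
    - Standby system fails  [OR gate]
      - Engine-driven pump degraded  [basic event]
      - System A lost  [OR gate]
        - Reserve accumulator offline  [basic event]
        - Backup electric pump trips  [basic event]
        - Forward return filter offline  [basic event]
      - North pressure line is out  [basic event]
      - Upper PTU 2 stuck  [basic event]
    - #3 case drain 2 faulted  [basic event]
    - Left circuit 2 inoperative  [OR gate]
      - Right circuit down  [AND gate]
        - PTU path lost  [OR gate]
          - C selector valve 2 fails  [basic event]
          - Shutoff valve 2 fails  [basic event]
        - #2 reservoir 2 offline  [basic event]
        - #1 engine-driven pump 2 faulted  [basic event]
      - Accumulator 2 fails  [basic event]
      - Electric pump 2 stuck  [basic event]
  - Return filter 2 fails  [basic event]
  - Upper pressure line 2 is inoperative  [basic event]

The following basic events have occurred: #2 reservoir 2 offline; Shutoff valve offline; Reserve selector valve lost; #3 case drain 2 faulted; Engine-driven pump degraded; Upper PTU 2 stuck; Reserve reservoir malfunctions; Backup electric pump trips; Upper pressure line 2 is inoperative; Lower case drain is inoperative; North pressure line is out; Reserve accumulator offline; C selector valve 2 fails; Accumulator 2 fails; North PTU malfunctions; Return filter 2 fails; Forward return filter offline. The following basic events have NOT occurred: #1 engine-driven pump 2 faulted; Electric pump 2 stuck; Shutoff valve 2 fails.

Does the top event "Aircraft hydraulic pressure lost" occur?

Left circuit lost [OR]: Reserve selector valve lost=occurs, Shutoff valve offline=occurs → at least one input occurs → occurs.
System B fails [AND]: North PTU malfunctions=occurs, Lower case drain is inoperative=occurs, Left circuit lost=occurs, Reserve reservoir malfunctions=occurs → all inputs occur → occurs.
System A lost [OR]: Reserve accumulator offline=occurs, Backup electric pump trips=occurs, Forward return filter offline=occurs → at least one input occurs → occurs.
Standby system fails [OR]: Engine-driven pump degraded=occurs, System A lost=occurs, North pressure line is out=occurs, Upper PTU 2 stuck=occurs → at least one input occurs → occurs.
PTU path lost [OR]: C selector valve 2 fails=occurs, Shutoff valve 2 fails=not → at least one input occurs → occurs.
Right circuit down [AND]: PTU path lost=occurs, #2 reservoir 2 offline=occurs, #1 engine-driven pump 2 faulted=not → not all inputs occur → does not occur.
Left circuit 2 inoperative [OR]: Right circuit down=not, Accumulator 2 fails=occurs, Electric pump 2 stuck=not → at least one input occurs → occurs.
System B 2 lost [AND]: Standby system fails=occurs, #3 case drain 2 faulted=occurs, Left circuit 2 inoperative=occurs → all inputs occur → occurs.
Aircraft hydraulic pressure lost [AND]: System B fails=occurs, System B 2 lost=occurs, Return filter 2 fails=occurs, Upper pressure line 2 is inoperative=occurs → all inputs occur → occurs.

Yes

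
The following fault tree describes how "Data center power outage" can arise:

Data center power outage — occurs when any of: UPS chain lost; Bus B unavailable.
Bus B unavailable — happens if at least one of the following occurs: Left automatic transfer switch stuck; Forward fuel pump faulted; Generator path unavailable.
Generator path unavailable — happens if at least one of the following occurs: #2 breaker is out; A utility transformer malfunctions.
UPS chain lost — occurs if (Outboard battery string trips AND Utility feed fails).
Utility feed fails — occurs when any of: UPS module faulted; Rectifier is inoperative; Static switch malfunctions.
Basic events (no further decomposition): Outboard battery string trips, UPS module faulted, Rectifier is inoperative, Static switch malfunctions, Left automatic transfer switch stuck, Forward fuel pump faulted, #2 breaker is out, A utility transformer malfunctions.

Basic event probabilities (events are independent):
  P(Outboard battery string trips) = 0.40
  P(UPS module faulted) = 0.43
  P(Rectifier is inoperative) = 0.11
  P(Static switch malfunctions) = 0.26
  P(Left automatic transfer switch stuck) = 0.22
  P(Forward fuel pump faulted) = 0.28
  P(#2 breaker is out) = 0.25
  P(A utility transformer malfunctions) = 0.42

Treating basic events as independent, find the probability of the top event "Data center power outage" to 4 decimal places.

0.8167

P(Utility feed fails) [OR] = 1 − (1−0.43) × (1−0.11) × (1−0.26) = 0.624598
P(UPS chain lost) [AND] = 0.40 × 0.624598 = 0.249839
P(Generator path unavailable) [OR] = 1 − (1−0.25) × (1−0.42) = 0.565000
P(Bus B unavailable) [OR] = 1 − (1−0.22) × (1−0.28) × (1−0.565000) = 0.755704
P(Data center power outage) [OR] = 1 − (1−0.249839) × (1−0.755704) = 0.816739
Rounded to 4 decimal places: P(Data center power outage) ≈ 0.8167.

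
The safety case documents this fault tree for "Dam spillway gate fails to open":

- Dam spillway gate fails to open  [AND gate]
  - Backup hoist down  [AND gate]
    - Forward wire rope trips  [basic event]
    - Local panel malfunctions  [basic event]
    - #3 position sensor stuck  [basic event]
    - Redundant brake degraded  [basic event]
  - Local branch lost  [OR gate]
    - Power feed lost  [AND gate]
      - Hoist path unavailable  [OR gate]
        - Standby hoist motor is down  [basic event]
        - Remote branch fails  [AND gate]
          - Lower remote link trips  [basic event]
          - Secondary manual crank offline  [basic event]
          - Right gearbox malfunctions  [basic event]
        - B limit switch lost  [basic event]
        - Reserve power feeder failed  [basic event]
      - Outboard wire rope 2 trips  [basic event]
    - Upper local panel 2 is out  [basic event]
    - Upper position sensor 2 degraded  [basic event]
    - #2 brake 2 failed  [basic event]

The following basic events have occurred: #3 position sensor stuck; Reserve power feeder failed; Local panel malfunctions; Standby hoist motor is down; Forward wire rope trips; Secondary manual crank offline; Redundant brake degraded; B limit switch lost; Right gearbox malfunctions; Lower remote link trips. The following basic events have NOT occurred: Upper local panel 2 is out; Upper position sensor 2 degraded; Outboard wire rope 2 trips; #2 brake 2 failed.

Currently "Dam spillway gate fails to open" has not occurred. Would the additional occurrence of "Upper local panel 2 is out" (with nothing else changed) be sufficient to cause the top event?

Yes

Counterfactual: set "Upper local panel 2 is out" to occurred.
Backup hoist down [AND]: Forward wire rope trips=occurs, Local panel malfunctions=occurs, #3 position sensor stuck=occurs, Redundant brake degraded=occurs → all inputs occur → occurs.
Remote branch fails [AND]: Lower remote link trips=occurs, Secondary manual crank offline=occurs, Right gearbox malfunctions=occurs → all inputs occur → occurs.
Hoist path unavailable [OR]: Standby hoist motor is down=occurs, Remote branch fails=occurs, B limit switch lost=occurs, Reserve power feeder failed=occurs → at least one input occurs → occurs.
Power feed lost [AND]: Hoist path unavailable=occurs, Outboard wire rope 2 trips=not → not all inputs occur → does not occur.
Local branch lost [OR]: Power feed lost=not, Upper local panel 2 is out=occurs, Upper position sensor 2 degraded=not, #2 brake 2 failed=not → at least one input occurs → occurs.
Dam spillway gate fails to open [AND]: Backup hoist down=occurs, Local branch lost=occurs → all inputs occur → occurs.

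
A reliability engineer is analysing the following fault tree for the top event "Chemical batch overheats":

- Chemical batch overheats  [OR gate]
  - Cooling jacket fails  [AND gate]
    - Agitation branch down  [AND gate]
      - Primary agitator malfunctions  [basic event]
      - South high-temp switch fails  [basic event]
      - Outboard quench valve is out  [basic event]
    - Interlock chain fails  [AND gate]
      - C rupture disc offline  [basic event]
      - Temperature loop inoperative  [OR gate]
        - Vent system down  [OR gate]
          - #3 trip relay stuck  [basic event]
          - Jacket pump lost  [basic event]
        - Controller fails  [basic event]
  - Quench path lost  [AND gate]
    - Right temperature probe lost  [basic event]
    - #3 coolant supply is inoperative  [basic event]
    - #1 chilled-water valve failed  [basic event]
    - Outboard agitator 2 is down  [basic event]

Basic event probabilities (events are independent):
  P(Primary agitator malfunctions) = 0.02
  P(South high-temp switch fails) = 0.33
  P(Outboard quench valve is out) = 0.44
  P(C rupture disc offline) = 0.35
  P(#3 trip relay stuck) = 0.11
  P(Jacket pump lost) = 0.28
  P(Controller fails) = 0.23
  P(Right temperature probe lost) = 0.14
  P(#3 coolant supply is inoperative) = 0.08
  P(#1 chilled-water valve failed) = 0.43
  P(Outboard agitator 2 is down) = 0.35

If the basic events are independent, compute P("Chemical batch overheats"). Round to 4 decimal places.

0.0022

P(Agitation branch down) [AND] = 0.02 × 0.33 × 0.44 = 0.002904
P(Vent system down) [OR] = 1 − (1−0.11) × (1−0.28) = 0.359200
P(Temperature loop inoperative) [OR] = 1 − (1−0.359200) × (1−0.23) = 0.506584
P(Interlock chain fails) [AND] = 0.35 × 0.506584 = 0.177304
P(Cooling jacket fails) [AND] = 0.002904 × 0.177304 = 0.000515
P(Quench path lost) [AND] = 0.14 × 0.08 × 0.43 × 0.35 = 0.001686
P(Chemical batch overheats) [OR] = 1 − (1−0.000515) × (1−0.001686) = 0.002200
Rounded to 4 decimal places: P(Chemical batch overheats) ≈ 0.0022.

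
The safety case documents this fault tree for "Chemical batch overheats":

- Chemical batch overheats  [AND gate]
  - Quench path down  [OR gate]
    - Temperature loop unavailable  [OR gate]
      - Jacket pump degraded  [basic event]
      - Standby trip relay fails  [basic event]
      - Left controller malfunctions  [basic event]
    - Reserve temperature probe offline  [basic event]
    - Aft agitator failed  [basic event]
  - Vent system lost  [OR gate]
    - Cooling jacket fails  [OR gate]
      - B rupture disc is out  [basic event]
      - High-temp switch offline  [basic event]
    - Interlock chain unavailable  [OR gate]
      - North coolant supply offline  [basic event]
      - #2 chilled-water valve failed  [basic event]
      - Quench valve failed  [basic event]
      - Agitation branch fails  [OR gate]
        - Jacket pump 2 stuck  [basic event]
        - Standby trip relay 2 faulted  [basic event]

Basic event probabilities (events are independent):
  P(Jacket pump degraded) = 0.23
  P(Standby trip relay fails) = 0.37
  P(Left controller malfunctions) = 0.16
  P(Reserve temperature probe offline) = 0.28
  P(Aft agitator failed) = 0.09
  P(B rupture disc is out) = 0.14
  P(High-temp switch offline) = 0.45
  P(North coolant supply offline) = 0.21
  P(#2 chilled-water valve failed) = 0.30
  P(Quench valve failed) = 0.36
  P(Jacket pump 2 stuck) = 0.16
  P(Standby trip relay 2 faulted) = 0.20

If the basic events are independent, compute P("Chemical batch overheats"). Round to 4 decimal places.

P(Temperature loop unavailable) [OR] = 1 − (1−0.23) × (1−0.37) × (1−0.16) = 0.592516
P(Quench path down) [OR] = 1 − (1−0.592516) × (1−0.28) × (1−0.09) = 0.733016
P(Cooling jacket fails) [OR] = 1 − (1−0.14) × (1−0.45) = 0.527000
P(Agitation branch fails) [OR] = 1 − (1−0.16) × (1−0.20) = 0.328000
P(Interlock chain unavailable) [OR] = 1 − (1−0.21) × (1−0.30) × (1−0.36) × (1−0.328000) = 0.762166
P(Vent system lost) [OR] = 1 − (1−0.527000) × (1−0.762166) = 0.887505
P(Chemical batch overheats) [AND] = 0.733016 × 0.887505 = 0.650555
Rounded to 4 decimal places: P(Chemical batch overheats) ≈ 0.6506.

0.6506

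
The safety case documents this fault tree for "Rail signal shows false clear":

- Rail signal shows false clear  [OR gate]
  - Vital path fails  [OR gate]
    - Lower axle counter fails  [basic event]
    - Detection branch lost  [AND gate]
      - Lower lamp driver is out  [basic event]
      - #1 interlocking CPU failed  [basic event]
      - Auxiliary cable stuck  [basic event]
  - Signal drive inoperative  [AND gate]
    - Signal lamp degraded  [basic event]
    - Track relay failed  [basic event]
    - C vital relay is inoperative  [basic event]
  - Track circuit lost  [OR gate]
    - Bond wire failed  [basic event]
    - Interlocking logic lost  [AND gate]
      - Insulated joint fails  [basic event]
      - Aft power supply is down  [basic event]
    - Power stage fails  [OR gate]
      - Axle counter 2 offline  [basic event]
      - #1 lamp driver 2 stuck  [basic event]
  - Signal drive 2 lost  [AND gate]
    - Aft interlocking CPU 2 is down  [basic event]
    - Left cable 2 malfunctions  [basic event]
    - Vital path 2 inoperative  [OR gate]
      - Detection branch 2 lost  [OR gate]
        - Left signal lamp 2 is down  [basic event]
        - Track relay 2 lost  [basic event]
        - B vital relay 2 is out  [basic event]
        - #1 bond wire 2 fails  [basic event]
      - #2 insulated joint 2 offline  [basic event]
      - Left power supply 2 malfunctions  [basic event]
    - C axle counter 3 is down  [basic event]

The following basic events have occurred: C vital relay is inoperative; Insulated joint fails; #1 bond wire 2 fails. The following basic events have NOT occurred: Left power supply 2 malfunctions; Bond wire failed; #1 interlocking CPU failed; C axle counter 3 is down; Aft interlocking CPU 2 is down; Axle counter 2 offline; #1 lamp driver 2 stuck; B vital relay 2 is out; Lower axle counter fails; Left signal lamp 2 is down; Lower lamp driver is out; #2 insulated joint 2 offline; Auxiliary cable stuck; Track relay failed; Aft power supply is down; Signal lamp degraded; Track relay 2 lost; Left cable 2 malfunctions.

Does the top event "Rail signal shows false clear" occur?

Detection branch lost [AND]: Lower lamp driver is out=not, #1 interlocking CPU failed=not, Auxiliary cable stuck=not → not all inputs occur → does not occur.
Vital path fails [OR]: Lower axle counter fails=not, Detection branch lost=not → no input occurs → does not occur.
Signal drive inoperative [AND]: Signal lamp degraded=not, Track relay failed=not, C vital relay is inoperative=occurs → not all inputs occur → does not occur.
Interlocking logic lost [AND]: Insulated joint fails=occurs, Aft power supply is down=not → not all inputs occur → does not occur.
Power stage fails [OR]: Axle counter 2 offline=not, #1 lamp driver 2 stuck=not → no input occurs → does not occur.
Track circuit lost [OR]: Bond wire failed=not, Interlocking logic lost=not, Power stage fails=not → no input occurs → does not occur.
Detection branch 2 lost [OR]: Left signal lamp 2 is down=not, Track relay 2 lost=not, B vital relay 2 is out=not, #1 bond wire 2 fails=occurs → at least one input occurs → occurs.
Vital path 2 inoperative [OR]: Detection branch 2 lost=occurs, #2 insulated joint 2 offline=not, Left power supply 2 malfunctions=not → at least one input occurs → occurs.
Signal drive 2 lost [AND]: Aft interlocking CPU 2 is down=not, Left cable 2 malfunctions=not, Vital path 2 inoperative=occurs, C axle counter 3 is down=not → not all inputs occur → does not occur.
Rail signal shows false clear [OR]: Vital path fails=not, Signal drive inoperative=not, Track circuit lost=not, Signal drive 2 lost=not → no input occurs → does not occur.

No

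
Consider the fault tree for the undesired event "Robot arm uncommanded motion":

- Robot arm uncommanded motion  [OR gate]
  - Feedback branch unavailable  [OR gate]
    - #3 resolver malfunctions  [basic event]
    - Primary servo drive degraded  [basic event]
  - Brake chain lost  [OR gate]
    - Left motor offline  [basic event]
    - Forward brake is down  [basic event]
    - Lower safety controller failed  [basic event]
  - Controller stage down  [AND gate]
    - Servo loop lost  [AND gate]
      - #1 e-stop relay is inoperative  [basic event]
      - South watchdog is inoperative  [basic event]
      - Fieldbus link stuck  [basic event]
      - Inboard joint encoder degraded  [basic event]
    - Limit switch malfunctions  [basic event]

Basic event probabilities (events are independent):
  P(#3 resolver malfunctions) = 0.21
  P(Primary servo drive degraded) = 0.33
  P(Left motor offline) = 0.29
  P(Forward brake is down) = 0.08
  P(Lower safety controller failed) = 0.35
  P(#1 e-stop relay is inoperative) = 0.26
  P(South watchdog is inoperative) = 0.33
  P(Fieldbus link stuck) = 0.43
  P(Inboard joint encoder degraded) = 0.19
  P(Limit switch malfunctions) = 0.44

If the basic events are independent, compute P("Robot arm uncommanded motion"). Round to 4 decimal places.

P(Feedback branch unavailable) [OR] = 1 − (1−0.21) × (1−0.33) = 0.470700
P(Brake chain lost) [OR] = 1 − (1−0.29) × (1−0.08) × (1−0.35) = 0.575420
P(Servo loop lost) [AND] = 0.26 × 0.33 × 0.43 × 0.19 = 0.007010
P(Controller stage down) [AND] = 0.007010 × 0.44 = 0.003084
P(Robot arm uncommanded motion) [OR] = 1 − (1−0.470700) × (1−0.575420) × (1−0.003084) = 0.775963
Rounded to 4 decimal places: P(Robot arm uncommanded motion) ≈ 0.7760.

0.7760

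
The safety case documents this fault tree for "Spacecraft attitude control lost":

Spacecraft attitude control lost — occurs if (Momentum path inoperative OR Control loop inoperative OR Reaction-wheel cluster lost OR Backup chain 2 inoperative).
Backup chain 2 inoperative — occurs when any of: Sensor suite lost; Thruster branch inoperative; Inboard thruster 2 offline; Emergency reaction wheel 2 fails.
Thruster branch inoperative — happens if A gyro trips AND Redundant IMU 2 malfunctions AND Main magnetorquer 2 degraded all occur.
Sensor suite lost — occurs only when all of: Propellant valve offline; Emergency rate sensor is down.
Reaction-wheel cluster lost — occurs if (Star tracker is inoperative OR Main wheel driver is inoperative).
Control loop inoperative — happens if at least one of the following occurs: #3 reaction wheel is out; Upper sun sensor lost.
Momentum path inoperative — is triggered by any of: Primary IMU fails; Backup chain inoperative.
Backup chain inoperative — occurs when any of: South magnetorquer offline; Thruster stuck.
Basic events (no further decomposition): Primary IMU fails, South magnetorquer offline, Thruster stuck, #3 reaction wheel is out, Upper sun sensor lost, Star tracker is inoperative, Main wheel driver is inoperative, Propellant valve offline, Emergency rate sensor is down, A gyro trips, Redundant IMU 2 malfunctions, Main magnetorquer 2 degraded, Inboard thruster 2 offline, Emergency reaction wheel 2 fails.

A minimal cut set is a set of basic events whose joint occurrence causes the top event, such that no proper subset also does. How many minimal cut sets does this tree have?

Backup chain inoperative [OR]: union of children's cut sets → 2 cut set(s).
Momentum path inoperative [OR]: union of children's cut sets → 3 cut set(s).
Control loop inoperative [OR]: union of children's cut sets → 2 cut set(s).
Reaction-wheel cluster lost [OR]: union of children's cut sets → 2 cut set(s).
Sensor suite lost [AND]: one cut set from each child combined → 1 × 1 = 1 cut set(s).
Thruster branch inoperative [AND]: one cut set from each child combined → 1 × 1 × 1 = 1 cut set(s).
Backup chain 2 inoperative [OR]: union of children's cut sets → 4 cut set(s).
Spacecraft attitude control lost [OR]: union of children's cut sets → 11 cut set(s).

11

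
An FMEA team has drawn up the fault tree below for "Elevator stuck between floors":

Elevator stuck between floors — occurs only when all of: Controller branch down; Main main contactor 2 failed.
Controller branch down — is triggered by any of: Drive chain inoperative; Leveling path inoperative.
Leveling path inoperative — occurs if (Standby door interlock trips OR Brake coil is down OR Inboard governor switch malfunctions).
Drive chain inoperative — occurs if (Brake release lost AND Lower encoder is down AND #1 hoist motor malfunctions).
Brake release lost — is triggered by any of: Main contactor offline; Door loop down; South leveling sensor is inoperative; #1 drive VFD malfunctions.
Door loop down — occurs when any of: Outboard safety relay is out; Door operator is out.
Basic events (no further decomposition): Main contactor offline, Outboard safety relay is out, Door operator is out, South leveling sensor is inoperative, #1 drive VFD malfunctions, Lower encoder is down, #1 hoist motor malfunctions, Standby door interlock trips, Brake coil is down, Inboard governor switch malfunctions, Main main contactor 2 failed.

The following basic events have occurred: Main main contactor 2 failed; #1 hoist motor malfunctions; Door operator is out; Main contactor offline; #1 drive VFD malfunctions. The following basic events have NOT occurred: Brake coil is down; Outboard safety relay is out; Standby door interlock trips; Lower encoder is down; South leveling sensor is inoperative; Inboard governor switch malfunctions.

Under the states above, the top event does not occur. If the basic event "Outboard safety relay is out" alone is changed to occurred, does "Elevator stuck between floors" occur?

No

Counterfactual: set "Outboard safety relay is out" to occurred.
Door loop down [OR]: Outboard safety relay is out=occurs, Door operator is out=occurs → at least one input occurs → occurs.
Brake release lost [OR]: Main contactor offline=occurs, Door loop down=occurs, South leveling sensor is inoperative=not, #1 drive VFD malfunctions=occurs → at least one input occurs → occurs.
Drive chain inoperative [AND]: Brake release lost=occurs, Lower encoder is down=not, #1 hoist motor malfunctions=occurs → not all inputs occur → does not occur.
Leveling path inoperative [OR]: Standby door interlock trips=not, Brake coil is down=not, Inboard governor switch malfunctions=not → no input occurs → does not occur.
Controller branch down [OR]: Drive chain inoperative=not, Leveling path inoperative=not → no input occurs → does not occur.
Elevator stuck between floors [AND]: Controller branch down=not, Main main contactor 2 failed=occurs → not all inputs occur → does not occur.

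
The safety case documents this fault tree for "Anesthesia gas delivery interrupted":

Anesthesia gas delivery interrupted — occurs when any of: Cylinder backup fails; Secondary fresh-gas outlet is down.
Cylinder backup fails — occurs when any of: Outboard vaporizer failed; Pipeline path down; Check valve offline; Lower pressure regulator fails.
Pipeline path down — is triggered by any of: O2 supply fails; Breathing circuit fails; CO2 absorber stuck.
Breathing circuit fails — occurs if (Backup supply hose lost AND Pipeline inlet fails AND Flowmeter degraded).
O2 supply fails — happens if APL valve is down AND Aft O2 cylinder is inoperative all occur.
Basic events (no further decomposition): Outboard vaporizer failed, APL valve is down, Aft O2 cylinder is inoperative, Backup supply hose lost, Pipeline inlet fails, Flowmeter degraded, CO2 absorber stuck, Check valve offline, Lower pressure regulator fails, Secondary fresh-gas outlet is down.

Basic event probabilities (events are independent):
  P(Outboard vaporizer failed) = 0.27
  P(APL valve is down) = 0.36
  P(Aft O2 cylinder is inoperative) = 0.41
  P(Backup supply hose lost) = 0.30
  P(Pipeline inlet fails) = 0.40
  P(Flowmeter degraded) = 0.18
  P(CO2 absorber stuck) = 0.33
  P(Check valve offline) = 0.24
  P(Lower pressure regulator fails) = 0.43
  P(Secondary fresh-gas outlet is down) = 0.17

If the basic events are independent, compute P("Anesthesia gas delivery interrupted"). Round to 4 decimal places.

P(O2 supply fails) [AND] = 0.36 × 0.41 = 0.147600
P(Breathing circuit fails) [AND] = 0.30 × 0.40 × 0.18 = 0.021600
P(Pipeline path down) [OR] = 1 − (1−0.147600) × (1−0.021600) × (1−0.33) = 0.441228
P(Cylinder backup fails) [OR] = 1 − (1−0.27) × (1−0.441228) × (1−0.24) × (1−0.43) = 0.823296
P(Anesthesia gas delivery interrupted) [OR] = 1 − (1−0.823296) × (1−0.17) = 0.853336
Rounded to 4 decimal places: P(Anesthesia gas delivery interrupted) ≈ 0.8533.

0.8533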